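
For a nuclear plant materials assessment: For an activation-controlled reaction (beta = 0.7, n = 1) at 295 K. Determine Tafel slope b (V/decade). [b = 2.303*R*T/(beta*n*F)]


Apply the Tafel slope relation: b = 2.303*R*T/(beta*n*F)
Numerator: 2.303 * 8.314 * 295 = 5648.41
Denominator: 0.7 * 1 * 96485 = 67539.5
b = 5648.41 / 67539.5 = 0.084 V/decade

0.084 V/decade


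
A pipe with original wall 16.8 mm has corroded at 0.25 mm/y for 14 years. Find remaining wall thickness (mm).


Remaining wall = original − CR × time
t = 16.8 − 0.25*14 = 16.8 − 3.5 = 13.3 mm

13.3 mm


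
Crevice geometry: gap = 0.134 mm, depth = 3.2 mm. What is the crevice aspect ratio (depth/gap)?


Aspect ratio = depth / gap
Ratio = 3.2 / 0.134 = 23.9

23.9


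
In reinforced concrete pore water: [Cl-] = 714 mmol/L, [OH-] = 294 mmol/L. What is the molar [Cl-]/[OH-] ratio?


Threshold parameter = [Cl-] / [OH-] (molar basis; both in mmol/L, so units cancel)
Ratio = 714 / 294 = 2.43

2.43


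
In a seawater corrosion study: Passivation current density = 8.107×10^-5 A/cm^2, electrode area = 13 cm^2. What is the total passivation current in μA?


I = i_pass * A, then convert A → μA (×10^6)
I = 8.107×10^-5 * 13 * 10^6 = 1053.91 μA

1053.91 μA


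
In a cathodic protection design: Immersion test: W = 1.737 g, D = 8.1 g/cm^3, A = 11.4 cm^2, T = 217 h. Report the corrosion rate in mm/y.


Apply the mm/y weight-loss relation: CR = 87600 * W / (D * A * T)
Numerator: 87600 * 1.737 = 152161.2
Denominator: 8.1 * 11.4 * 217 = 20037.78
CR = 152161.2 / 20037.78 = 7.5937 mm/y

7.5937 mm/y


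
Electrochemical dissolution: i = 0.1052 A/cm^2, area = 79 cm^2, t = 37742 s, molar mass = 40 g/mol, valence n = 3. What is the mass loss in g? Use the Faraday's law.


Apply Faraday's law: m = i*A*t*M / (n*F)
Total charge passed Q = i*A*t = 0.1052*79*37742 = 313666.2136 C
m = Q*M/(n*F) = 313666.2136*40/(3*96485) = 43.3458 g

43.3458 g


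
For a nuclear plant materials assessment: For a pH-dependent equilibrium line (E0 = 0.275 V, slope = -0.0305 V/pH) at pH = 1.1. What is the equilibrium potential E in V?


Apply the Pourbaix line equation: E = E0 + slope*pH
E = 0.275 + (-0.0305)*1.1 = 0.275 + (-0.03355) = 0.24145 V
Rounded to 4 decimal places: E = 0.2415 V

0.2415 V


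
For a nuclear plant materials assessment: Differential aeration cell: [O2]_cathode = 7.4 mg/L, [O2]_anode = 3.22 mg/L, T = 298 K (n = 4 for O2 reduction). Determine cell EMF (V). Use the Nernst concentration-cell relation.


Apply the Nernst concentration-cell relation: E = (RT/nF)*ln(C_cathode/C_anode)
RT/nF = 8.314*298/(4*96485) = 0.00641958 V
ln(7.4/3.22) = 0.8321
E = 0.00641958 * 0.8321 = 0.00534 V

0.00534 V


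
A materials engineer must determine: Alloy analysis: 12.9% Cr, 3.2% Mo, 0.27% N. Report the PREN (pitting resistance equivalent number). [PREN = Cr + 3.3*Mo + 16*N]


Apply the PREN formula: PREN = Cr + 3.3*Mo + 16*N
PREN = 12.9 + 3.3*3.2 + 16*0.27
PREN = 12.9 + 10.56 + 4.32 = 27.78

27.78


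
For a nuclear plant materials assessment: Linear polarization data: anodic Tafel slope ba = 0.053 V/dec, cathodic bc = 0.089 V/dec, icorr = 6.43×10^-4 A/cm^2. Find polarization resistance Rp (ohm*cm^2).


Apply the Stern-Geary equation: Rp = ba*bc / (2.303*icorr*(ba+bc))
ba*bc = 0.053*0.089 = 0.004717
ba+bc = 0.142; 2.303*icorr*(ba+bc) = 2.303*6.43×10^-4*0.142 = 2.1027772×10^-4
Rp = 0.004717 / 2.1027772×10^-4 = 22.43 ohm*cm^2

22.43 ohm*cm^2


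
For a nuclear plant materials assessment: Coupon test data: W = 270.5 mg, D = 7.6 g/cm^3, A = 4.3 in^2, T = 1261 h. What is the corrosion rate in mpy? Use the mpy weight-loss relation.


Apply the mpy weight-loss relation: CR = 534 * W / (D * A * T)
Numerator: 534 * 270.5 = 144447.0
Denominator: 7.6 * 4.3 * 1261 = 41209.48
CR = 144447.0 / 41209.48 = 3.5052 mpy

3.5052 mpy


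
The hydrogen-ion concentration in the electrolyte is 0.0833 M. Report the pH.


pH = −log10[H+]
pH = −log10(0.0833) = 1.08

1.08


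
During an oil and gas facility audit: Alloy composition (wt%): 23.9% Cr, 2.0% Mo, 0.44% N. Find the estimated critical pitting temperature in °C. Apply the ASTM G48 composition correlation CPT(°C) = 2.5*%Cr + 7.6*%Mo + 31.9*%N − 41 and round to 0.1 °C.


Apply the ASTM G48 empirical CPT estimate: CPT(°C) = 2.5*%Cr + 7.6*%Mo + 31.9*%N − 41
2.5*23.9 = 59.75; 7.6*2.0 = 15.2; 31.9*0.44 = 14.036
CPT = 59.75 + 15.2 + 14.036 − 41 = 47.986 °C
Rounded to 0.1 °C: CPT ≈ 48.0 °C

48.0 °C


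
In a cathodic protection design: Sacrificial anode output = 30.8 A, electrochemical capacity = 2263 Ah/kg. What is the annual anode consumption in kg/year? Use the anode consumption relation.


Annual consumption = current * hours per year / capacity
Rate = 30.8 * 8760 / 2263 = 119.2 kg/year

119.2 kg/year


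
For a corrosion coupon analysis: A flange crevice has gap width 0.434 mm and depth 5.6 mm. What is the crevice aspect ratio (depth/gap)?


Aspect ratio = depth / gap
Ratio = 5.6 / 0.434 = 12.9

12.9


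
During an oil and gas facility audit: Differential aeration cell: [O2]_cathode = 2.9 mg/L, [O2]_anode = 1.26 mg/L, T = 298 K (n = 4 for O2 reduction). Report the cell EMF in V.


Apply the Nernst concentration-cell relation: E = (RT/nF)*ln(C_cathode/C_anode)
RT/nF = 8.314*298/(4*96485) = 0.00641958 V
ln(2.9/1.26) = 0.8336
E = 0.00641958 * 0.8336 = 0.00535 V

0.00535 V


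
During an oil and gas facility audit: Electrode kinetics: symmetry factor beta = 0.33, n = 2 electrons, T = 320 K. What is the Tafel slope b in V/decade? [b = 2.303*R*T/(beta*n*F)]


Apply the Tafel slope relation: b = 2.303*R*T/(beta*n*F)
Numerator: 2.303 * 8.314 * 320 = 6127.09
Denominator: 0.33 * 2 * 96485 = 63680.1
b = 6127.09 / 63680.1 = 0.096 V/decade

0.096 V/decade


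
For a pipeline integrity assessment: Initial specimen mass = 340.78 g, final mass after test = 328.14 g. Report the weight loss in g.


Weight loss = initial − final
WL = 340.78 − 328.14 = 12.64 g

12.64 g


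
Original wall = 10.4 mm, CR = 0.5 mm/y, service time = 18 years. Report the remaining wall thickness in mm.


Remaining wall = original − CR × time
t = 10.4 − 0.5*18 = 10.4 − 9.0 = 1.4 mm

1.4 mm


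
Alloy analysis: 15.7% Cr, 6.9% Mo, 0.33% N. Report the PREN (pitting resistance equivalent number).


Apply the PREN formula: PREN = Cr + 3.3*Mo + 16*N
PREN = 15.7 + 3.3*6.9 + 16*0.33
PREN = 15.7 + 22.77 + 5.28 = 43.75

43.75


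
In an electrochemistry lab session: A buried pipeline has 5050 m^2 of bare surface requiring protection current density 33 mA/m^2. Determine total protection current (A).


I = area * current density, then convert mA → A (÷1000)
I = 5050 * 33 / 1000 = 166.65 A

166.65 A


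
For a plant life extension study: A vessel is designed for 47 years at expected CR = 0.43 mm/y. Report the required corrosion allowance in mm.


Corrosion allowance = CR × design life
CA = 0.43 * 47 = 20.21 mm

20.21 mm


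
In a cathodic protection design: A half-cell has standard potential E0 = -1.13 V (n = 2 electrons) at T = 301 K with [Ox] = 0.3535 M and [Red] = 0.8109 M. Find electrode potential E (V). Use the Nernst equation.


Apply the Nernst equation: E = E0 + (RT/nF)*ln([Ox]/[Red])
Step 1: RT/nF = 8.314*301/(2*96485) = 0.01296841 V
Step 2: [Ox]/[Red] = 0.3535/0.8109 = 0.435935
Step 3: ln(0.435935) = -0.830262
Step 4: correction = 0.01296841 * -0.830262 = -0.011 V
E = -1.13 + -0.011 = -1.141 V

-1.141 V


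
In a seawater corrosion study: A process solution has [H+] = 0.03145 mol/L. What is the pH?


pH = −log10[H+]
pH = −log10(0.03145) = 1.5

1.5


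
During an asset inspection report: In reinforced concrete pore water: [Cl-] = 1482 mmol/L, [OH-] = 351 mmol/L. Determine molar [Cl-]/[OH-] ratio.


Threshold parameter = [Cl-] / [OH-] (molar basis; both in mmol/L, so units cancel)
Ratio = 1482 / 351 = 4.22

4.22


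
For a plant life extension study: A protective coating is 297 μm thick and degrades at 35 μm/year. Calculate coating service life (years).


Service life = thickness / degradation rate
Life = 297 / 35 = 8.5 years

8.5 years


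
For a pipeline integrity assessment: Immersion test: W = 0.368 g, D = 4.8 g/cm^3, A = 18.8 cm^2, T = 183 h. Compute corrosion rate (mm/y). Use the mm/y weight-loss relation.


Apply the mm/y weight-loss relation: CR = 87600 * W / (D * A * T)
Numerator: 87600 * 0.368 = 32236.8
Denominator: 4.8 * 18.8 * 183 = 16513.92
CR = 32236.8 / 16513.92 = 1.9521 mm/y

1.9521 mm/y


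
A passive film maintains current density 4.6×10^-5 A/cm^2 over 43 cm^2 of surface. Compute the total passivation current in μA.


I = i_pass * A, then convert A → μA (×10^6)
I = 4.6×10^-5 * 43 * 10^6 = 1978.0 μA

1978.0 μA


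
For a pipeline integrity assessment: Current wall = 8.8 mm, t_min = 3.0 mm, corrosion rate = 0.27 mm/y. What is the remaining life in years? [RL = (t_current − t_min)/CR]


Apply the remaining-life relation: RL = (t_current − t_min) / CR
RL = (8.8 − 3.0) / 0.27 = 5.8 / 0.27 = 21.5 years

21.5 years


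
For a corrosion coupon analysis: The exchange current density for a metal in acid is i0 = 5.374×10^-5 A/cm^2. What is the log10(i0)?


i0 = 5.374×10^-5 A/cm^2
log10(i0) = -4.27

-4.27


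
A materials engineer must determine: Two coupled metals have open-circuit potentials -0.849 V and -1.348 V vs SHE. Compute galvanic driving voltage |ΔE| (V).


Driving voltage is the absolute potential difference.
|ΔE| = |-0.849 − (-1.348)| = 0.499 V

0.499 V


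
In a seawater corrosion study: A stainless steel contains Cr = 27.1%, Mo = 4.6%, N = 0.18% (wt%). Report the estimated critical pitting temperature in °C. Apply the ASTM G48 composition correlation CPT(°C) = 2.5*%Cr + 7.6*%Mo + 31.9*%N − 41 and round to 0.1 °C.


Apply the ASTM G48 empirical CPT estimate: CPT(°C) = 2.5*%Cr + 7.6*%Mo + 31.9*%N − 41
2.5*27.1 = 67.75; 7.6*4.6 = 34.96; 31.9*0.18 = 5.742
CPT = 67.75 + 34.96 + 5.742 − 41 = 67.452 °C
Rounded to 0.1 °C: CPT ≈ 67.5 °C

67.5 °C


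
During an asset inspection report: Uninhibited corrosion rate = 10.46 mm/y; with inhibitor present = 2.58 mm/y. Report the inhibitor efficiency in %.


Apply the inhibitor-efficiency definition: IE = (CR_blank − CR_inh)/CR_blank × 100
IE = (10.46 − 2.58) / 10.46 × 100
IE = 7.88 / 10.46 × 100 = 75.3 %

75.3 %


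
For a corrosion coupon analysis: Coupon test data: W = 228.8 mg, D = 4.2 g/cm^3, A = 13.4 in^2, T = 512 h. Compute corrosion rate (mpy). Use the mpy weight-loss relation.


Apply the mpy weight-loss relation: CR = 534 * W / (D * A * T)
Numerator: 534 * 228.8 = 122179.2
Denominator: 4.2 * 13.4 * 512 = 28815.36
CR = 122179.2 / 28815.36 = 4.2401 mpy

4.2401 mpy


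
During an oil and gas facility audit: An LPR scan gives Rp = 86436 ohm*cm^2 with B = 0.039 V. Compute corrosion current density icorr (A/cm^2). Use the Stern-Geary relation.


Apply the Stern-Geary relation: icorr = B / Rp
icorr = 0.039 / 86436 = 4.512×10^-7 A/cm^2

4.512×10^-7 A/cm^2


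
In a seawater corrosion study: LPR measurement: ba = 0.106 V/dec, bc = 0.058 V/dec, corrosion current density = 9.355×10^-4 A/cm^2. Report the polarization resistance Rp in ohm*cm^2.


Apply the Stern-Geary equation: Rp = ba*bc / (2.303*icorr*(ba+bc))
ba*bc = 0.106*0.058 = 0.006148
ba+bc = 0.164; 2.303*icorr*(ba+bc) = 2.303*9.355×10^-4*0.164 = 3.5333087×10^-4
Rp = 0.006148 / 3.5333087×10^-4 = 17.4 ohm*cm^2

17.4 ohm*cm^2


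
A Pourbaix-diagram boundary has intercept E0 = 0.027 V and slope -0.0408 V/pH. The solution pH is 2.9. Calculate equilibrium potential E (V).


Apply the Pourbaix line equation: E = E0 + slope*pH
E = 0.027 + (-0.0408)*2.9 = 0.027 + (-0.11832) = -0.09132 V
Rounded to 3 decimal places: E = -0.091 V

-0.091 V


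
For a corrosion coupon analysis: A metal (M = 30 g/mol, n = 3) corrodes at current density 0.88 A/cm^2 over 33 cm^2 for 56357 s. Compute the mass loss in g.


Apply Faraday's law: m = i*A*t*M / (n*F)
Total charge passed Q = i*A*t = 0.88*33*56357 = 1636607.28 C
m = Q*M/(n*F) = 1636607.28*30/(3*96485) = 169.623 g

169.623 g


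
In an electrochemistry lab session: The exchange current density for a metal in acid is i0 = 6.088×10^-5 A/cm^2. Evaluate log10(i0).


i0 = 6.088×10^-5 A/cm^2
log10(i0) = -4.216

-4.216


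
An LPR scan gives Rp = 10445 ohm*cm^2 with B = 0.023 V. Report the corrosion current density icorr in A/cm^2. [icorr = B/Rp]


Apply the Stern-Geary relation: icorr = B / Rp
icorr = 0.023 / 10445 = 2.202×10^-6 A/cm^2

2.202×10^-6 A/cm^2


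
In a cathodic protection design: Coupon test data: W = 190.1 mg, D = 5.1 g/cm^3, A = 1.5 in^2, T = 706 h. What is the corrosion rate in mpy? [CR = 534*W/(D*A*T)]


Apply the mpy weight-loss relation: CR = 534 * W / (D * A * T)
Numerator: 534 * 190.1 = 101513.4
Denominator: 5.1 * 1.5 * 706 = 5400.9
CR = 101513.4 / 5400.9 = 18.796 mpy

18.796 mpy


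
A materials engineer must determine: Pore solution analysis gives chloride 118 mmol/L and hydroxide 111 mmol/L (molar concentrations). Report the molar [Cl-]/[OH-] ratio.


Threshold parameter = [Cl-] / [OH-] (molar basis; both in mmol/L, so units cancel)
Ratio = 118 / 111 = 1.06

1.06


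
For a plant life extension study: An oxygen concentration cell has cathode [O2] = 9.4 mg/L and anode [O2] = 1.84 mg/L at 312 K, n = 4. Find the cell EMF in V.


Apply the Nernst concentration-cell relation: E = (RT/nF)*ln(C_cathode/C_anode)
RT/nF = 8.314*312/(4*96485) = 0.00672117 V
ln(9.4/1.84) = 1.63094
E = 0.00672117 * 1.63094 = 0.01096 V

0.01096 V


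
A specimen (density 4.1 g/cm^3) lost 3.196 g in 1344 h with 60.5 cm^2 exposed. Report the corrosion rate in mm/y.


Apply the mm/y weight-loss relation: CR = 87600 * W / (D * A * T)
Numerator: 87600 * 3.196 = 279969.6
Denominator: 4.1 * 60.5 * 1344 = 333379.2
CR = 279969.6 / 333379.2 = 0.83979 mm/y

0.83979 mm/y


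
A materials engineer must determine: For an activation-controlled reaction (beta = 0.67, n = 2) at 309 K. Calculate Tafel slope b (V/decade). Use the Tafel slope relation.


Apply the Tafel slope relation: b = 2.303*R*T/(beta*n*F)
Numerator: 2.303 * 8.314 * 309 = 5916.47
Denominator: 0.67 * 2 * 96485 = 129289.9
b = 5916.47 / 129289.9 = 0.0458 V/decade

0.0458 V/decade


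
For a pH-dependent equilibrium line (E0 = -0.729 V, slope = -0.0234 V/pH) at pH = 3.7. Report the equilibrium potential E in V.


Apply the Pourbaix line equation: E = E0 + slope*pH
E = -0.729 + (-0.0234)*3.7 = -0.729 + (-0.08658) = -0.81558 V
Rounded to 3 decimal places: E = -0.816 V

-0.816 V


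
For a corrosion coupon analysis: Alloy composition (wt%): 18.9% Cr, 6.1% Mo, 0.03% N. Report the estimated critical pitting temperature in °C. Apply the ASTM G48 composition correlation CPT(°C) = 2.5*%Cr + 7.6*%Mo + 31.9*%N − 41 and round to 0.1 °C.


Apply the ASTM G48 empirical CPT estimate: CPT(°C) = 2.5*%Cr + 7.6*%Mo + 31.9*%N − 41
2.5*18.9 = 47.25; 7.6*6.1 = 46.36; 31.9*0.03 = 0.957
CPT = 47.25 + 46.36 + 0.957 − 41 = 53.567 °C
Rounded to 0.1 °C: CPT ≈ 53.6 °C

53.6 °C


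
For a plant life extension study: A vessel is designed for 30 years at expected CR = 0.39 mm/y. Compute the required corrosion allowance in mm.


Corrosion allowance = CR × design life
CA = 0.39 * 30 = 11.7 mm

11.7 mm


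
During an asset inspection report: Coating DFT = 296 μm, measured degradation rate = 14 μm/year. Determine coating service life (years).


Service life = thickness / degradation rate
Life = 296 / 14 = 21.1 years

21.1 years


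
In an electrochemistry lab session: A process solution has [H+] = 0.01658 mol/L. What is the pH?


pH = −log10[H+]
pH = −log10(0.01658) = 1.78

1.78


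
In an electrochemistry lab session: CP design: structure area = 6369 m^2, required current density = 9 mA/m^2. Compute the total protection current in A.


I = area * current density, then convert mA → A (÷1000)
I = 6369 * 9 / 1000 = 57.32 A

57.32 A


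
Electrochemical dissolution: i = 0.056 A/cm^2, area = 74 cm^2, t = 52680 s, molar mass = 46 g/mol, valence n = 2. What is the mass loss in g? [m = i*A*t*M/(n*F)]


Apply Faraday's law: m = i*A*t*M / (n*F)
Total charge passed Q = i*A*t = 0.056*74*52680 = 218305.92 C
m = Q*M/(n*F) = 218305.92*46/(2*96485) = 52.04 g

52.04 g


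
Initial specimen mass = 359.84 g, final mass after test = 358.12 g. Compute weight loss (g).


Weight loss = initial − final
WL = 359.84 − 358.12 = 1.72 g

1.72 g


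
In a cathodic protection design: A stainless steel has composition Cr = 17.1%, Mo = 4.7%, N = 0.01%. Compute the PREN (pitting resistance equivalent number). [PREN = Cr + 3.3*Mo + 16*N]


Apply the PREN formula: PREN = Cr + 3.3*Mo + 16*N
PREN = 17.1 + 3.3*4.7 + 16*0.01
PREN = 17.1 + 15.51 + 0.16 = 32.77

32.77


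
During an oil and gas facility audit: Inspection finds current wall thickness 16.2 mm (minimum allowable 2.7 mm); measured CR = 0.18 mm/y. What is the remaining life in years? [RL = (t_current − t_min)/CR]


Apply the remaining-life relation: RL = (t_current − t_min) / CR
RL = (16.2 − 2.7) / 0.18 = 13.5 / 0.18 = 75.0 years

75.0 years


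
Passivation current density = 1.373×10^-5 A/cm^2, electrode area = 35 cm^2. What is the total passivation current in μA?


I = i_pass * A, then convert A → μA (×10^6)
I = 1.373×10^-5 * 35 * 10^6 = 480.55 μA

480.55 μA


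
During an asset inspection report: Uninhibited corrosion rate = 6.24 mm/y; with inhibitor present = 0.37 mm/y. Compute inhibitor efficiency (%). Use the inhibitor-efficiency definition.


Apply the inhibitor-efficiency definition: IE = (CR_blank − CR_inh)/CR_blank × 100
IE = (6.24 − 0.37) / 6.24 × 100
IE = 5.87 / 6.24 × 100 = 94.1 %

94.1 %


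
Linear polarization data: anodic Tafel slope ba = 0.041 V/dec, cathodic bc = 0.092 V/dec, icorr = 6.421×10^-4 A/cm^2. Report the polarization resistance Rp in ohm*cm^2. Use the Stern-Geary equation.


Apply the Stern-Geary equation: Rp = ba*bc / (2.303*icorr*(ba+bc))
ba*bc = 0.041*0.092 = 0.003772
ba+bc = 0.133; 2.303*icorr*(ba+bc) = 2.303*6.421×10^-4*0.133 = 1.9667459×10^-4
Rp = 0.003772 / 1.9667459×10^-4 = 19.2 ohm*cm^2

19.2 ohm*cm^2


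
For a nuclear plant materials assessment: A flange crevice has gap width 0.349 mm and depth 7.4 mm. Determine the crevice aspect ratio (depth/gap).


Aspect ratio = depth / gap
Ratio = 7.4 / 0.349 = 21.2

21.2


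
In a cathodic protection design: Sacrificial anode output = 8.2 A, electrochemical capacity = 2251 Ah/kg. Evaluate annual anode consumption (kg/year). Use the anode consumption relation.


Annual consumption = current * hours per year / capacity
Rate = 8.2 * 8760 / 2251 = 31.9 kg/year

31.9 kg/year


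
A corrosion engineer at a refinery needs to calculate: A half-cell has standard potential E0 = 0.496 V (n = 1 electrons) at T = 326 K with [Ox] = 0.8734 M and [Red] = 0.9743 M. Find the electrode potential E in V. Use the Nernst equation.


Apply the Nernst equation: E = E0 + (RT/nF)*ln([Ox]/[Red])
Step 1: RT/nF = 8.314*326/(1*96485) = 0.02809104 V
Step 2: [Ox]/[Red] = 0.8734/0.9743 = 0.896438
Step 3: ln(0.896438) = -0.109326
Step 4: correction = 0.02809104 * -0.109326 = -0.0031 V
E = 0.496 + -0.0031 = 0.4929 V

0.4929 V


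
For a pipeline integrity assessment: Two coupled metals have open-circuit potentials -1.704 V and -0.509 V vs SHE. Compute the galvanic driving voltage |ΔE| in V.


Driving voltage is the absolute potential difference.
|ΔE| = |-1.704 − (-0.509)| = 1.195 V

1.195 V


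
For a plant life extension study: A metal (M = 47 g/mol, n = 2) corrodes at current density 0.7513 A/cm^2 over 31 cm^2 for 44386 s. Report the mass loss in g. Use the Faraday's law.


Apply Faraday's law: m = i*A*t*M / (n*F)
Total charge passed Q = i*A*t = 0.7513*31*44386 = 1033763.2558 C
m = Q*M/(n*F) = 1033763.2558*47/(2*96485) = 251.7846 g

251.7846 g


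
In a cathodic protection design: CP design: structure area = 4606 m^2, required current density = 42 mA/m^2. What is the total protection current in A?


I = area * current density, then convert mA → A (÷1000)
I = 4606 * 42 / 1000 = 193.45 A

193.45 A


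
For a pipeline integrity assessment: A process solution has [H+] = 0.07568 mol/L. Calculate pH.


pH = −log10[H+]
pH = −log10(0.07568) = 1.12

1.12


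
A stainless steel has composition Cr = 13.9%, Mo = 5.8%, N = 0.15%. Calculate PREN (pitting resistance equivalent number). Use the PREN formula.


Apply the PREN formula: PREN = Cr + 3.3*Mo + 16*N
PREN = 13.9 + 3.3*5.8 + 16*0.15
PREN = 13.9 + 19.14 + 2.4 = 35.44

35.44


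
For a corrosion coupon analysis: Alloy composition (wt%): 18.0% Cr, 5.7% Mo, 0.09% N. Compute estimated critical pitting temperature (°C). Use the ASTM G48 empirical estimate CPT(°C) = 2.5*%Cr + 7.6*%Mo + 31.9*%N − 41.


Apply the ASTM G48 empirical CPT estimate: CPT(°C) = 2.5*%Cr + 7.6*%Mo + 31.9*%N − 41
2.5*18.0 = 45; 7.6*5.7 = 43.32; 31.9*0.09 = 2.871
CPT = 45 + 43.32 + 2.871 − 41 = 50.191 °C
Rounded to 0.1 °C: CPT ≈ 50.2 °C

50.2 °C


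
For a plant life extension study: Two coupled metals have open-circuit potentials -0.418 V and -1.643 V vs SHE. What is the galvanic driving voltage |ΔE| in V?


Driving voltage is the absolute potential difference.
|ΔE| = |-0.418 − (-1.643)| = 1.225 V

1.225 V


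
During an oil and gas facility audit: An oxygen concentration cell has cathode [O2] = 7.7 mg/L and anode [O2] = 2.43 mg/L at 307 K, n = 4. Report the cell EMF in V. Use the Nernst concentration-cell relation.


Apply the Nernst concentration-cell relation: E = (RT/nF)*ln(C_cathode/C_anode)
RT/nF = 8.314*307/(4*96485) = 0.00661346 V
ln(7.7/2.43) = 1.15333
E = 0.00661346 * 1.15333 = 0.00763 V

0.00763 V


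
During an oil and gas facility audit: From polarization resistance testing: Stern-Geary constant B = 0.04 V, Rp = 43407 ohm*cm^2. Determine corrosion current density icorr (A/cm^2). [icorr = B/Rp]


Apply the Stern-Geary relation: icorr = B / Rp
icorr = 0.04 / 43407 = 9.215×10^-7 A/cm^2

9.215×10^-7 A/cm^2


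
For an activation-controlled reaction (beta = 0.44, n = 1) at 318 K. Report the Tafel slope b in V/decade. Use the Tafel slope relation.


Apply the Tafel slope relation: b = 2.303*R*T/(beta*n*F)
Numerator: 2.303 * 8.314 * 318 = 6088.79
Denominator: 0.44 * 1 * 96485 = 42453.4
b = 6088.79 / 42453.4 = 0.143 V/decade

0.143 V/decade


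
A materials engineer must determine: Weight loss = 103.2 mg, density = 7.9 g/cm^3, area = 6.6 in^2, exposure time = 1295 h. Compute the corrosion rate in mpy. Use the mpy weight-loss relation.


Apply the mpy weight-loss relation: CR = 534 * W / (D * A * T)
Numerator: 534 * 103.2 = 55108.8
Denominator: 7.9 * 6.6 * 1295 = 67521.3
CR = 55108.8 / 67521.3 = 0.816 mpy

0.816 mpy


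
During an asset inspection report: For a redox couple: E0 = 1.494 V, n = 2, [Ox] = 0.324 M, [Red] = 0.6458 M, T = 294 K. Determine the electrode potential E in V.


Apply the Nernst equation: E = E0 + (RT/nF)*ln([Ox]/[Red])
Step 1: RT/nF = 8.314*294/(2*96485) = 0.01266682 V
Step 2: [Ox]/[Red] = 0.324/0.6458 = 0.501703
Step 3: ln(0.501703) = -0.689747
Step 4: correction = 0.01266682 * -0.689747 = -0.0087 V
E = 1.494 + -0.0087 = 1.4853 V

1.4853 V


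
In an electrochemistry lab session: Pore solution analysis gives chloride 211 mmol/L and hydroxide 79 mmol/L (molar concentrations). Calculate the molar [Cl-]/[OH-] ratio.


Threshold parameter = [Cl-] / [OH-] (molar basis; both in mmol/L, so units cancel)
Ratio = 211 / 79 = 2.67

2.67


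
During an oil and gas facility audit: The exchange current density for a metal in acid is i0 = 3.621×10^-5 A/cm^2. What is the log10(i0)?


i0 = 3.621×10^-5 A/cm^2
log10(i0) = -4.441

-4.441


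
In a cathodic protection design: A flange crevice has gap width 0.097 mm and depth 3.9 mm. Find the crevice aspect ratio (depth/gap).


Aspect ratio = depth / gap
Ratio = 3.9 / 0.097 = 40.2

40.2


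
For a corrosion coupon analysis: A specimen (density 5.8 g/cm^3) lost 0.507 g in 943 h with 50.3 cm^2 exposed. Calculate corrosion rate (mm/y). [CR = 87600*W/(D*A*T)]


Apply the mm/y weight-loss relation: CR = 87600 * W / (D * A * T)
Numerator: 87600 * 0.507 = 44413.2
Denominator: 5.8 * 50.3 * 943 = 275110.82
CR = 44413.2 / 275110.82 = 0.1614 mm/y

0.1614 mm/y


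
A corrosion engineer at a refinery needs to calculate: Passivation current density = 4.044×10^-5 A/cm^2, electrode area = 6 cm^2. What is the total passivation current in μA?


I = i_pass * A, then convert A → μA (×10^6)
I = 4.044×10^-5 * 6 * 10^6 = 242.64 μA

242.64 μA


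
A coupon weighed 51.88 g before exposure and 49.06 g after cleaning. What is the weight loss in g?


Weight loss = initial − final
WL = 51.88 − 49.06 = 2.82 g

2.82 g


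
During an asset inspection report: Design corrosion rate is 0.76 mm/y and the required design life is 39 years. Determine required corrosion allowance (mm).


Corrosion allowance = CR × design life
CA = 0.76 * 39 = 29.64 mm

29.64 mm


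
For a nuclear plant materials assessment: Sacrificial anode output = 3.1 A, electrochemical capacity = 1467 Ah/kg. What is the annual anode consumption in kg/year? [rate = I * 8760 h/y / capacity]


Annual consumption = current * hours per year / capacity
Rate = 3.1 * 8760 / 1467 = 18.5 kg/year

18.5 kg/year


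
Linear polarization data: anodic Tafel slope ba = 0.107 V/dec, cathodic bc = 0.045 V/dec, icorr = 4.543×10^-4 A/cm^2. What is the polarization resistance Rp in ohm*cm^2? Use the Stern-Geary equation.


Apply the Stern-Geary equation: Rp = ba*bc / (2.303*icorr*(ba+bc))
ba*bc = 0.107*0.045 = 0.004815
ba+bc = 0.152; 2.303*icorr*(ba+bc) = 2.303*4.543×10^-4*0.152 = 1.5903044×10^-4
Rp = 0.004815 / 1.5903044×10^-4 = 30.28 ohm*cm^2

30.28 ohm*cm^2


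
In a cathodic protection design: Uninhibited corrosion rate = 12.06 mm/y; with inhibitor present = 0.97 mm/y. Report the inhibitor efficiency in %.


Apply the inhibitor-efficiency definition: IE = (CR_blank − CR_inh)/CR_blank × 100
IE = (12.06 − 0.97) / 12.06 × 100
IE = 11.09 / 12.06 × 100 = 92.0 %

92.0 %


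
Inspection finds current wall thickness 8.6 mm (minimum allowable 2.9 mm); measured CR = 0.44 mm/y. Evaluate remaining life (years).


Apply the remaining-life relation: RL = (t_current − t_min) / CR
RL = (8.6 − 2.9) / 0.44 = 5.7 / 0.44 = 13.0 years

13.0 years


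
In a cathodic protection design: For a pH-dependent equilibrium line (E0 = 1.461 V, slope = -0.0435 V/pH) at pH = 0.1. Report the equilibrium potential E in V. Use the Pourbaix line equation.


Apply the Pourbaix line equation: E = E0 + slope*pH
E = 1.461 + (-0.0435)*0.1 = 1.461 + (-0.00435) = 1.45665 V
Rounded to 4 decimal places: E = 1.4567 V

1.4567 V


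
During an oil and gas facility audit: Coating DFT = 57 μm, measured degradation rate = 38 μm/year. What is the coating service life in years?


Service life = thickness / degradation rate
Life = 57 / 38 = 1.5 years

1.5 years


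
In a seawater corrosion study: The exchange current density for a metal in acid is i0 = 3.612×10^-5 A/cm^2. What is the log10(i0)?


i0 = 3.612×10^-5 A/cm^2
log10(i0) = -4.442

-4.442


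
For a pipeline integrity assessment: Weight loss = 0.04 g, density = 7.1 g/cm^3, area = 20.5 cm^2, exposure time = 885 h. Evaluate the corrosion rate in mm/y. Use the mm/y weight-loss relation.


Apply the mm/y weight-loss relation: CR = 87600 * W / (D * A * T)
Numerator: 87600 * 0.04 = 3504.0
Denominator: 7.1 * 20.5 * 885 = 128811.75
CR = 3504.0 / 128811.75 = 0.027202 mm/y

0.027202 mm/y


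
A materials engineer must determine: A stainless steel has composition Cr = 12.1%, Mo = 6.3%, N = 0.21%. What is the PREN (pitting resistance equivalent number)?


Apply the PREN formula: PREN = Cr + 3.3*Mo + 16*N
PREN = 12.1 + 3.3*6.3 + 16*0.21
PREN = 12.1 + 20.79 + 3.36 = 36.25

36.25


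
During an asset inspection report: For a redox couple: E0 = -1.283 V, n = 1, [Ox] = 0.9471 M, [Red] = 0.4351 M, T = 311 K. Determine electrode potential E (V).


Apply the Nernst equation: E = E0 + (RT/nF)*ln([Ox]/[Red])
Step 1: RT/nF = 8.314*311/(1*96485) = 0.02679851 V
Step 2: [Ox]/[Red] = 0.9471/0.4351 = 2.176741
Step 3: ln(2.176741) = 0.777829
Step 4: correction = 0.02679851 * 0.777829 = 0.0208 V
E = -1.283 + 0.0208 = -1.2622 V

-1.2622 V


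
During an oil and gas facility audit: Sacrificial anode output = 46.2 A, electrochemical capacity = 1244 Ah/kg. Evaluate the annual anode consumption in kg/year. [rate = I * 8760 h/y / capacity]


Annual consumption = current * hours per year / capacity
Rate = 46.2 * 8760 / 1244 = 325.3 kg/year

325.3 kg/year


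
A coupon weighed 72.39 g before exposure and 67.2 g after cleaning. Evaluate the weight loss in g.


Weight loss = initial − final
WL = 72.39 − 67.2 = 5.19 g

5.19 g


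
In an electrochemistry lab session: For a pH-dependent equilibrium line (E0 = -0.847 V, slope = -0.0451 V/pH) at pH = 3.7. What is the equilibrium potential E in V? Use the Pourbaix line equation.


Apply the Pourbaix line equation: E = E0 + slope*pH
E = -0.847 + (-0.0451)*3.7 = -0.847 + (-0.16687) = -1.01387 V
Rounded to 4 decimal places: E = -1.0139 V

-1.0139 V


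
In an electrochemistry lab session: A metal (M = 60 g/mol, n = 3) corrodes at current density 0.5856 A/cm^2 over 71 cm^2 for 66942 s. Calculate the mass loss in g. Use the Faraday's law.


Apply Faraday's law: m = i*A*t*M / (n*F)
Total charge passed Q = i*A*t = 0.5856*71*66942 = 2783287.6992 C
m = Q*M/(n*F) = 2783287.6992*60/(3*96485) = 576.9369 g

576.9369 g


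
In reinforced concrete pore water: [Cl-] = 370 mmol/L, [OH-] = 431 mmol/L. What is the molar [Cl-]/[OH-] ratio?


Threshold parameter = [Cl-] / [OH-] (molar basis; both in mmol/L, so units cancel)
Ratio = 370 / 431 = 0.86

0.86


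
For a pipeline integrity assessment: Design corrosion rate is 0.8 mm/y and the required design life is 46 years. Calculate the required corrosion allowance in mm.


Corrosion allowance = CR × design life
CA = 0.8 * 46 = 36.8 mm

36.8 mm


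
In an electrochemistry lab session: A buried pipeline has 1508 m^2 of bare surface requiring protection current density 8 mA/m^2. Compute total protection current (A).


I = area * current density, then convert mA → A (÷1000)
I = 1508 * 8 / 1000 = 12.06 A

12.06 A


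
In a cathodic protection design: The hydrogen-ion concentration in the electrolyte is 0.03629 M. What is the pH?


pH = −log10[H+]
pH = −log10(0.03629) = 1.44

1.44


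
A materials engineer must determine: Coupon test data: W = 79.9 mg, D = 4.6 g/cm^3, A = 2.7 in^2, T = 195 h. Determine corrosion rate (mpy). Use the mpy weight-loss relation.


Apply the mpy weight-loss relation: CR = 534 * W / (D * A * T)
Numerator: 534 * 79.9 = 42666.6
Denominator: 4.6 * 2.7 * 195 = 2421.9
CR = 42666.6 / 2421.9 = 17.617 mpy

17.617 mpy


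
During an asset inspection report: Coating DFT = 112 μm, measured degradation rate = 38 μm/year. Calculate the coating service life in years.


Service life = thickness / degradation rate
Life = 112 / 38 = 2.9 years

2.9 years


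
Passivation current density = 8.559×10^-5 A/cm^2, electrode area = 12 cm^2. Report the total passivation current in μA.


I = i_pass * A, then convert A → μA (×10^6)
I = 8.559×10^-5 * 12 * 10^6 = 1027.08 μA

1027.08 μA


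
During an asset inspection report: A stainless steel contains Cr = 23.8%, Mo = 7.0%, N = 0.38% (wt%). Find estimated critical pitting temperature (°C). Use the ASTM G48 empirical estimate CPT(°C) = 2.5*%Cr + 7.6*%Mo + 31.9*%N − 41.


Apply the ASTM G48 empirical CPT estimate: CPT(°C) = 2.5*%Cr + 7.6*%Mo + 31.9*%N − 41
2.5*23.8 = 59.5; 7.6*7.0 = 53.2; 31.9*0.38 = 12.122
CPT = 59.5 + 53.2 + 12.122 − 41 = 83.822 °C
Rounded to 0.1 °C: CPT ≈ 83.8 °C

83.8 °C


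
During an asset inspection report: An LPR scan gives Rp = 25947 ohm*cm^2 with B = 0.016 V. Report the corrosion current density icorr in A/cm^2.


Apply the Stern-Geary relation: icorr = B / Rp
icorr = 0.016 / 25947 = 6.166×10^-7 A/cm^2

6.166×10^-7 A/cm^2


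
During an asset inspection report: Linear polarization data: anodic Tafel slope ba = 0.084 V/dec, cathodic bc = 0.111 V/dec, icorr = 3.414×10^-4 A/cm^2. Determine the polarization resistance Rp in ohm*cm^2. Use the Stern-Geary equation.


Apply the Stern-Geary equation: Rp = ba*bc / (2.303*icorr*(ba+bc))
ba*bc = 0.084*0.111 = 0.009324
ba+bc = 0.195; 2.303*icorr*(ba+bc) = 2.303*3.414×10^-4*0.195 = 1.5331762×10^-4
Rp = 0.009324 / 1.5331762×10^-4 = 60.8 ohm*cm^2

60.8 ohm*cm^2


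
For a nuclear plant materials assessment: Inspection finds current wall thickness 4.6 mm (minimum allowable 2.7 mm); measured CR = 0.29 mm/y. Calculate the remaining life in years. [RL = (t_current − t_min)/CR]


Apply the remaining-life relation: RL = (t_current − t_min) / CR
RL = (4.6 − 2.7) / 0.29 = 1.9 / 0.29 = 6.6 years

6.6 years


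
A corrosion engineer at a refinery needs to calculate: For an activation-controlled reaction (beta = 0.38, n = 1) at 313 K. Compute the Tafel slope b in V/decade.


Apply the Tafel slope relation: b = 2.303*R*T/(beta*n*F)
Numerator: 2.303 * 8.314 * 313 = 5993.06
Denominator: 0.38 * 1 * 96485 = 36664.3
b = 5993.06 / 36664.3 = 0.163 V/decade

0.163 V/decade


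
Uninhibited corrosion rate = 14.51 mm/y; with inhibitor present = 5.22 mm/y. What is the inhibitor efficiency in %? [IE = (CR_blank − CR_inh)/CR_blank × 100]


Apply the inhibitor-efficiency definition: IE = (CR_blank − CR_inh)/CR_blank × 100
IE = (14.51 − 5.22) / 14.51 × 100
IE = 9.29 / 14.51 × 100 = 64.0 %

64.0 %


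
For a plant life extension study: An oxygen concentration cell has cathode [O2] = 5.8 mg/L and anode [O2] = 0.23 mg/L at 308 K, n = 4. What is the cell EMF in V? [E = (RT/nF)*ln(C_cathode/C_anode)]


Apply the Nernst concentration-cell relation: E = (RT/nF)*ln(C_cathode/C_anode)
RT/nF = 8.314*308/(4*96485) = 0.006635 V
ln(5.8/0.23) = 3.22753
E = 0.006635 * 3.22753 = 0.02141 V

0.02141 V


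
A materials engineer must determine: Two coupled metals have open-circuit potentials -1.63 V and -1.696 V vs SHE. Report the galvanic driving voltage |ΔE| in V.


Driving voltage is the absolute potential difference.
|ΔE| = |-1.63 − (-1.696)| = 0.066 V

0.066 V


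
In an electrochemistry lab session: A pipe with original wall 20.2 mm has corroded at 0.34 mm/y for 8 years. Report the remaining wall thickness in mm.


Remaining wall = original − CR × time
t = 20.2 − 0.34*8 = 20.2 − 2.72 = 17.48 mm

17.48 mm


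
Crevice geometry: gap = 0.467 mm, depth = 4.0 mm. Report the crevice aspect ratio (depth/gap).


Aspect ratio = depth / gap
Ratio = 4.0 / 0.467 = 8.6

8.6


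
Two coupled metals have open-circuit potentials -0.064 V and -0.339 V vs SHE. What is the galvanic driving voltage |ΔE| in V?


Driving voltage is the absolute potential difference.
|ΔE| = |-0.064 − (-0.339)| = 0.275 V

0.275 V


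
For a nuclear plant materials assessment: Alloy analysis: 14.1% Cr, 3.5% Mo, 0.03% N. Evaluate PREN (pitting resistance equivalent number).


Apply the PREN formula: PREN = Cr + 3.3*Mo + 16*N
PREN = 14.1 + 3.3*3.5 + 16*0.03
PREN = 14.1 + 11.55 + 0.48 = 26.13

26.13


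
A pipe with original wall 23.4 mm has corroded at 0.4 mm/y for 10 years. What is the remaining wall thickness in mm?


Remaining wall = original − CR × time
t = 23.4 − 0.4*10 = 23.4 − 4.0 = 19.4 mm

19.4 mm


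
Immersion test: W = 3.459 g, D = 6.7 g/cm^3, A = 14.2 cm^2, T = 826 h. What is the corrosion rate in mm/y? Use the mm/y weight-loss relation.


Apply the mm/y weight-loss relation: CR = 87600 * W / (D * A * T)
Numerator: 87600 * 3.459 = 303008.4
Denominator: 6.7 * 14.2 * 826 = 78585.64
CR = 303008.4 / 78585.64 = 3.8558 mm/y

3.8558 mm/y


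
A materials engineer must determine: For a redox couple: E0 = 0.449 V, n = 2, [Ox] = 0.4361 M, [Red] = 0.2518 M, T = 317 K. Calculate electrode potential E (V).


Apply the Nernst equation: E = E0 + (RT/nF)*ln([Ox]/[Red])
Step 1: RT/nF = 8.314*317/(2*96485) = 0.01365776 V
Step 2: [Ox]/[Red] = 0.4361/0.2518 = 1.73193
Step 3: ln(1.73193) = 0.549236
Step 4: correction = 0.01365776 * 0.549236 = 0.0075 V
E = 0.449 + 0.0075 = 0.4565 V

0.4565 V


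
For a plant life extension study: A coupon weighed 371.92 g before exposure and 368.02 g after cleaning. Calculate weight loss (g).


Weight loss = initial − final
WL = 371.92 − 368.02 = 3.9 g

3.9 g


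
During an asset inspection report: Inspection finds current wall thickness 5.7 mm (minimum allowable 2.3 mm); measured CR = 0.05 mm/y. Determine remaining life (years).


Apply the remaining-life relation: RL = (t_current − t_min) / CR
RL = (5.7 − 2.3) / 0.05 = 3.4 / 0.05 = 68.0 years

68.0 years


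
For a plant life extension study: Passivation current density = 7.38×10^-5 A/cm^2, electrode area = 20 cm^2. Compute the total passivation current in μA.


I = i_pass * A, then convert A → μA (×10^6)
I = 7.38×10^-5 * 20 * 10^6 = 1476.0 μA

1476.0 μA


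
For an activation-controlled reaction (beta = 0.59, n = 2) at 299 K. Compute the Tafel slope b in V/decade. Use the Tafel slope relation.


Apply the Tafel slope relation: b = 2.303*R*T/(beta*n*F)
Numerator: 2.303 * 8.314 * 299 = 5725.0
Denominator: 0.59 * 2 * 96485 = 113852.3
b = 5725.0 / 113852.3 = 0.05 V/decade

0.05 V/decade


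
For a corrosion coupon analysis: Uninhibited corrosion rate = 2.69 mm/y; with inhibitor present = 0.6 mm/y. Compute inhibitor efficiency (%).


Apply the inhibitor-efficiency definition: IE = (CR_blank − CR_inh)/CR_blank × 100
IE = (2.69 − 0.6) / 2.69 × 100
IE = 2.09 / 2.69 × 100 = 77.7 %

77.7 %


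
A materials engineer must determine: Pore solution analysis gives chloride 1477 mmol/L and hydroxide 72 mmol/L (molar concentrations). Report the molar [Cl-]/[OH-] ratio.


Threshold parameter = [Cl-] / [OH-] (molar basis; both in mmol/L, so units cancel)
Ratio = 1477 / 72 = 20.51

20.51


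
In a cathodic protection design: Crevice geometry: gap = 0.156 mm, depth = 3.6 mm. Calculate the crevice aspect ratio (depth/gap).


Aspect ratio = depth / gap
Ratio = 3.6 / 0.156 = 23.1

23.1


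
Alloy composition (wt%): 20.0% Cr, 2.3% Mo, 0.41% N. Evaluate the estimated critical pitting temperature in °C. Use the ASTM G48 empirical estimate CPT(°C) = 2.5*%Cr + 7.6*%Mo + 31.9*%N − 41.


Apply the ASTM G48 empirical CPT estimate: CPT(°C) = 2.5*%Cr + 7.6*%Mo + 31.9*%N − 41
2.5*20.0 = 50; 7.6*2.3 = 17.48; 31.9*0.41 = 13.079
CPT = 50 + 17.48 + 13.079 − 41 = 39.559 °C
Rounded to 0.1 °C: CPT ≈ 39.6 °C

39.6 °C


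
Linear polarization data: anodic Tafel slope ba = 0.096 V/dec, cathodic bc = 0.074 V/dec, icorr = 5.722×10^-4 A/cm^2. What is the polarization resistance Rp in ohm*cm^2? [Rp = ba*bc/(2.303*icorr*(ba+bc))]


Apply the Stern-Geary equation: Rp = ba*bc / (2.303*icorr*(ba+bc))
ba*bc = 0.096*0.074 = 0.007104
ba+bc = 0.17; 2.303*icorr*(ba+bc) = 2.303*5.722×10^-4*0.17 = 2.2402202×10^-4
Rp = 0.007104 / 2.2402202×10^-4 = 31.71 ohm*cm^2

31.71 ohm*cm^2


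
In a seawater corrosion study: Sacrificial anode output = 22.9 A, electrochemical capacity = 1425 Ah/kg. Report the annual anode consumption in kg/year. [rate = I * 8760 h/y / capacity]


Annual consumption = current * hours per year / capacity
Rate = 22.9 * 8760 / 1425 = 140.8 kg/year

140.8 kg/year


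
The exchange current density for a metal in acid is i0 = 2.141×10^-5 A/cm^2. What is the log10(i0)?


i0 = 2.141×10^-5 A/cm^2
log10(i0) = -4.669

-4.669


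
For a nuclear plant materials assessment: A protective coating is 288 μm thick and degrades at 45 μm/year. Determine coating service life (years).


Service life = thickness / degradation rate
Life = 288 / 45 = 6.4 years

6.4 years
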